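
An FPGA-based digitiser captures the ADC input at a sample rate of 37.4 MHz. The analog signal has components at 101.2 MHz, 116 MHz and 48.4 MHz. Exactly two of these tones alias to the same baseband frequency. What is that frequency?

11 MHz

fs/2 = 18.7 MHz.
101.2 MHz mod fs = 26.4 MHz.
26.4 MHz > fs/2 = 18.7 MHz, folds to fs − 26.4 MHz = 11 MHz.
116 MHz mod fs = 3.8 MHz.
3.8 MHz ≤ fs/2 = 18.7 MHz, appears at 3.8 MHz.
48.4 MHz mod fs = 11 MHz.
11 MHz ≤ fs/2 = 18.7 MHz, appears at 11 MHz.
48.4 MHz and 101.2 MHz both map to 11 MHz.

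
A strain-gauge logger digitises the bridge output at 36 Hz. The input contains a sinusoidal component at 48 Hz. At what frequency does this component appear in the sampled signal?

48 Hz mod fs = 12 Hz.
12 Hz ≤ fs/2 = 18 Hz, appears at 12 Hz.

12 Hz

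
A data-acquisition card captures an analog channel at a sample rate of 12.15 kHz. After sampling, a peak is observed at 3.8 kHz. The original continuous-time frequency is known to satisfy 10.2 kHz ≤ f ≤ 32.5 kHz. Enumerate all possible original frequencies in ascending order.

15.95 kHz, 20.5 kHz, 28.1 kHz

Frequencies that alias to 3.8 kHz are k·fs ± 3.8 kHz for integer k ≥ 0.
k=0: 3.8 kHz.
k=1: 8.35 kHz, 15.95 kHz.
k=2: 20.5 kHz, 28.1 kHz.
k=3: 32.65 kHz, 40.25 kHz.
Within [10.2 kHz, 32.5 kHz]: 15.95 kHz, 20.5 kHz, 28.1 kHz.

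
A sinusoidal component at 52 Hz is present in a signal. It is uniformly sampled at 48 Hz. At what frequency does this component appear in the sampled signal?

4 Hz

52 Hz mod fs = 4 Hz.
4 Hz ≤ fs/2 = 24 Hz, appears at 4 Hz.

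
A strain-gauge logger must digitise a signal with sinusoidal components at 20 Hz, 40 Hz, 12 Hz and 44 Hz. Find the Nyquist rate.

88 Hz

Highest-frequency component: 44 Hz.
Nyquist rate = 2 × 44 Hz = 88 Hz.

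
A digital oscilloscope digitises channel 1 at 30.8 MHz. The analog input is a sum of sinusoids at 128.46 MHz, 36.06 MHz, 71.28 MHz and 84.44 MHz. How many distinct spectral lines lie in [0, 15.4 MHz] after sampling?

3

fs/2 = 15.4 MHz.
128.46 MHz mod fs = 5.26 MHz.
5.26 MHz ≤ fs/2 = 15.4 MHz, appears at 5.26 MHz.
36.06 MHz mod fs = 5.26 MHz.
5.26 MHz ≤ fs/2 = 15.4 MHz, appears at 5.26 MHz.
71.28 MHz mod fs = 9.68 MHz.
9.68 MHz ≤ fs/2 = 15.4 MHz, appears at 9.68 MHz.
84.44 MHz mod fs = 22.84 MHz.
22.84 MHz > fs/2 = 15.4 MHz, folds to fs − 22.84 MHz = 7.96 MHz.
Distinct values: {5.26 MHz, 7.96 MHz, 9.68 MHz} → 3.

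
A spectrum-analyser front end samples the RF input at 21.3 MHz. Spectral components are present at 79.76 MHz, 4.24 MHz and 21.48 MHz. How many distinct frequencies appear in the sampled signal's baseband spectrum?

fs/2 = 10.65 MHz.
79.76 MHz mod fs = 15.86 MHz.
15.86 MHz > fs/2 = 10.65 MHz, folds to fs − 15.86 MHz = 5.44 MHz.
4.24 MHz ≤ fs/2 = 10.65 MHz, passes unchanged.
21.48 MHz mod fs = 0.18 MHz.
0.18 MHz ≤ fs/2 = 10.65 MHz, appears at 0.18 MHz.
Distinct values: {0.18 MHz, 4.24 MHz, 5.44 MHz} → 3.

3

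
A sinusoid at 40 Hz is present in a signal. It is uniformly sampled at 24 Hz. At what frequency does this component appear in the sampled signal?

8 Hz

40 Hz mod fs = 16 Hz.
16 Hz > fs/2 = 12 Hz, folds to fs − 16 Hz = 8 Hz.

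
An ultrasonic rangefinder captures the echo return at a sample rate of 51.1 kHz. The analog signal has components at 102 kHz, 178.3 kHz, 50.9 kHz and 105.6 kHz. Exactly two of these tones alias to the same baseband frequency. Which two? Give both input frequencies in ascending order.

50.9 kHz, 102 kHz

fs/2 = 25.55 kHz.
102 kHz mod fs = 50.9 kHz.
50.9 kHz > fs/2 = 25.55 kHz, folds to fs − 50.9 kHz = 0.2 kHz.
178.3 kHz mod fs = 25 kHz.
25 kHz ≤ fs/2 = 25.55 kHz, appears at 25 kHz.
50.9 kHz > fs/2 = 25.55 kHz, folds to fs − 50.9 kHz = 0.2 kHz.
105.6 kHz mod fs = 3.4 kHz.
3.4 kHz ≤ fs/2 = 25.55 kHz, appears at 3.4 kHz.
50.9 kHz and 102 kHz both map to 0.2 kHz.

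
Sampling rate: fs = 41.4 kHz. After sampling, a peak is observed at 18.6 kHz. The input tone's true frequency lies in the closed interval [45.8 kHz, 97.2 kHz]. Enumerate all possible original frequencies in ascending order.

Frequencies that alias to 18.6 kHz are k·fs ± 18.6 kHz for integer k ≥ 0.
k=0: 18.6 kHz.
k=1: 22.8 kHz, 60 kHz.
k=2: 64.2 kHz, 101.4 kHz.
k=3: 105.6 kHz, 142.8 kHz.
Within [45.8 kHz, 97.2 kHz]: 60 kHz, 64.2 kHz.

60 kHz, 64.2 kHz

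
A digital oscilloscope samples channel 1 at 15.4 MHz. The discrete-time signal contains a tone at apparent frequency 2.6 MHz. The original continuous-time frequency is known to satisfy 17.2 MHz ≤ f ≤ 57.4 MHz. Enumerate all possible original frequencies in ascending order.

18 MHz, 28.2 MHz, 33.4 MHz, 43.6 MHz, 48.8 MHz

Frequencies that alias to 2.6 MHz are k·fs ± 2.6 MHz for integer k ≥ 0.
k=0: 2.6 MHz.
k=1: 12.8 MHz, 18 MHz.
k=2: 28.2 MHz, 33.4 MHz.
k=3: 43.6 MHz, 48.8 MHz.
k=4: 59 MHz, 64.2 MHz.
Within [17.2 MHz, 57.4 MHz]: 18 MHz, 28.2 MHz, 33.4 MHz, 43.6 MHz, 48.8 MHz.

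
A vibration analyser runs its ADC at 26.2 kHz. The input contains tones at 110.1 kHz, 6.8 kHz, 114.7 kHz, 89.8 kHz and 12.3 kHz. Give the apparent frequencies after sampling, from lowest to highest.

5.3 kHz, 6.8 kHz, 9.9 kHz, 11.2 kHz, 12.3 kHz

fs/2 = 13.1 kHz.
110.1 kHz mod fs = 5.3 kHz.
5.3 kHz ≤ fs/2 = 13.1 kHz, appears at 5.3 kHz.
6.8 kHz ≤ fs/2 = 13.1 kHz, passes unchanged.
114.7 kHz mod fs = 9.9 kHz.
9.9 kHz ≤ fs/2 = 13.1 kHz, appears at 9.9 kHz.
89.8 kHz mod fs = 11.2 kHz.
11.2 kHz ≤ fs/2 = 13.1 kHz, appears at 11.2 kHz.
12.3 kHz ≤ fs/2 = 13.1 kHz, passes unchanged.
Distinct values: {5.3 kHz, 6.8 kHz, 9.9 kHz, 11.2 kHz, 12.3 kHz}.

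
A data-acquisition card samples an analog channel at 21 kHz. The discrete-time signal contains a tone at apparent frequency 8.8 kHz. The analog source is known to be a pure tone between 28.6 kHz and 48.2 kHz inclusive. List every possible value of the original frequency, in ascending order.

Frequencies that alias to 8.8 kHz are k·fs ± 8.8 kHz for integer k ≥ 0.
k=0: 8.8 kHz.
k=1: 12.2 kHz, 29.8 kHz.
k=2: 33.2 kHz, 50.8 kHz.
k=3: 54.2 kHz, 71.8 kHz.
Within [28.6 kHz, 48.2 kHz]: 29.8 kHz, 33.2 kHz.

29.8 kHz, 33.2 kHz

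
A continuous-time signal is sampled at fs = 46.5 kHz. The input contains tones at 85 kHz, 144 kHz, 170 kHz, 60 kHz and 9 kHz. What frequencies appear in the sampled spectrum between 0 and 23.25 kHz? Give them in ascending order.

4.5 kHz, 8 kHz, 9 kHz, 13.5 kHz, 16 kHz

fs/2 = 23.25 kHz.
85 kHz mod fs = 38.5 kHz.
38.5 kHz > fs/2 = 23.25 kHz, folds to fs − 38.5 kHz = 8 kHz.
144 kHz mod fs = 4.5 kHz.
4.5 kHz ≤ fs/2 = 23.25 kHz, appears at 4.5 kHz.
170 kHz mod fs = 30.5 kHz.
30.5 kHz > fs/2 = 23.25 kHz, folds to fs − 30.5 kHz = 16 kHz.
60 kHz mod fs = 13.5 kHz.
13.5 kHz ≤ fs/2 = 23.25 kHz, appears at 13.5 kHz.
9 kHz ≤ fs/2 = 23.25 kHz, passes unchanged.
Distinct values: {4.5 kHz, 8 kHz, 9 kHz, 13.5 kHz, 16 kHz}.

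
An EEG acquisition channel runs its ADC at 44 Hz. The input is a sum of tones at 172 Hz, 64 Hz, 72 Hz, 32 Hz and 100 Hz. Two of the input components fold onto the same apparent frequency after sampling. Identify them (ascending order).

fs/2 = 22 Hz.
172 Hz mod fs = 40 Hz.
40 Hz > fs/2 = 22 Hz, folds to fs − 40 Hz = 4 Hz.
64 Hz mod fs = 20 Hz.
20 Hz ≤ fs/2 = 22 Hz, appears at 20 Hz.
72 Hz mod fs = 28 Hz.
28 Hz > fs/2 = 22 Hz, folds to fs − 28 Hz = 16 Hz.
32 Hz > fs/2 = 22 Hz, folds to fs − 32 Hz = 12 Hz.
100 Hz mod fs = 12 Hz.
12 Hz ≤ fs/2 = 22 Hz, appears at 12 Hz.
32 Hz and 100 Hz both map to 12 Hz.

32 Hz, 100 Hz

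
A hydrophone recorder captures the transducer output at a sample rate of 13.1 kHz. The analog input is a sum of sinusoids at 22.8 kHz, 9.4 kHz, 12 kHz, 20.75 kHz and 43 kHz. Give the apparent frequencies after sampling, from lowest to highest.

1.1 kHz, 3.4 kHz, 3.7 kHz, 5.45 kHz

fs/2 = 6.55 kHz.
22.8 kHz mod fs = 9.7 kHz.
9.7 kHz > fs/2 = 6.55 kHz, folds to fs − 9.7 kHz = 3.4 kHz.
9.4 kHz > fs/2 = 6.55 kHz, folds to fs − 9.4 kHz = 3.7 kHz.
12 kHz > fs/2 = 6.55 kHz, folds to fs − 12 kHz = 1.1 kHz.
20.75 kHz mod fs = 7.65 kHz.
7.65 kHz > fs/2 = 6.55 kHz, folds to fs − 7.65 kHz = 5.45 kHz.
43 kHz mod fs = 3.7 kHz.
3.7 kHz ≤ fs/2 = 6.55 kHz, appears at 3.7 kHz.
Distinct values: {1.1 kHz, 3.4 kHz, 3.7 kHz, 5.45 kHz}.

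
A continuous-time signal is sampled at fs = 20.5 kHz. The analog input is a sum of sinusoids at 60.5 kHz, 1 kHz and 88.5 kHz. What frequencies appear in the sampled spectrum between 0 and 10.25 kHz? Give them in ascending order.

1 kHz, 6.5 kHz

fs/2 = 10.25 kHz.
60.5 kHz mod fs = 19.5 kHz.
19.5 kHz > fs/2 = 10.25 kHz, folds to fs − 19.5 kHz = 1 kHz.
1 kHz ≤ fs/2 = 10.25 kHz, passes unchanged.
88.5 kHz mod fs = 6.5 kHz.
6.5 kHz ≤ fs/2 = 10.25 kHz, appears at 6.5 kHz.
Distinct values: {1 kHz, 6.5 kHz}.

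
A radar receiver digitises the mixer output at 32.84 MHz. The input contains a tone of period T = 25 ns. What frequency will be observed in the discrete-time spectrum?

7.16 MHz

T = 25 ns → f = 1/T = 40 MHz.
40 MHz mod fs = 7.16 MHz.
7.16 MHz ≤ fs/2 = 16.42 MHz, appears at 7.16 MHz.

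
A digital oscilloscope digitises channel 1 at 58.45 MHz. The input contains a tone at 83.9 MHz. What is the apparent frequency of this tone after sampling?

25.45 MHz

83.9 MHz mod fs = 25.45 MHz.
25.45 MHz ≤ fs/2 = 29.225 MHz, appears at 25.45 MHz.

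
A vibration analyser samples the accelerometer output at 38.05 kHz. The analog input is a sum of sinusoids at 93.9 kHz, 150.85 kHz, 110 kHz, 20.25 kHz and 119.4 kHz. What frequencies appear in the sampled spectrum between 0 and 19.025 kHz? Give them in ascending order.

fs/2 = 19.025 kHz.
93.9 kHz mod fs = 17.8 kHz.
17.8 kHz ≤ fs/2 = 19.025 kHz, appears at 17.8 kHz.
150.85 kHz mod fs = 36.7 kHz.
36.7 kHz > fs/2 = 19.025 kHz, folds to fs − 36.7 kHz = 1.35 kHz.
110 kHz mod fs = 33.9 kHz.
33.9 kHz > fs/2 = 19.025 kHz, folds to fs − 33.9 kHz = 4.15 kHz.
20.25 kHz > fs/2 = 19.025 kHz, folds to fs − 20.25 kHz = 17.8 kHz.
119.4 kHz mod fs = 5.25 kHz.
5.25 kHz ≤ fs/2 = 19.025 kHz, appears at 5.25 kHz.
Distinct values: {1.35 kHz, 4.15 kHz, 5.25 kHz, 17.8 kHz}.

1.35 kHz, 4.15 kHz, 5.25 kHz, 17.8 kHz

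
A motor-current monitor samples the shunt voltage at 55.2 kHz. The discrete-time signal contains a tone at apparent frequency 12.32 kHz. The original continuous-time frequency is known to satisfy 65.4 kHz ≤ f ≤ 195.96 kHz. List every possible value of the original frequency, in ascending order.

67.52 kHz, 98.08 kHz, 122.72 kHz, 153.28 kHz, 177.92 kHz

Frequencies that alias to 12.32 kHz are k·fs ± 12.32 kHz for integer k ≥ 0.
k=0: 12.32 kHz.
k=1: 42.88 kHz, 67.52 kHz.
k=2: 98.08 kHz, 122.72 kHz.
k=3: 153.28 kHz, 177.92 kHz.
k=4: 208.48 kHz, 233.12 kHz.
Within [65.4 kHz, 195.96 kHz]: 67.52 kHz, 98.08 kHz, 122.72 kHz, 153.28 kHz, 177.92 kHz.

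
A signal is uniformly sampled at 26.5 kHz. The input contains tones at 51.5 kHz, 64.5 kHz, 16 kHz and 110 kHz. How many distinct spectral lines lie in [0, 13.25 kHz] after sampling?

4

fs/2 = 13.25 kHz.
51.5 kHz mod fs = 25 kHz.
25 kHz > fs/2 = 13.25 kHz, folds to fs − 25 kHz = 1.5 kHz.
64.5 kHz mod fs = 11.5 kHz.
11.5 kHz ≤ fs/2 = 13.25 kHz, appears at 11.5 kHz.
16 kHz > fs/2 = 13.25 kHz, folds to fs − 16 kHz = 10.5 kHz.
110 kHz mod fs = 4 kHz.
4 kHz ≤ fs/2 = 13.25 kHz, appears at 4 kHz.
Distinct values: {1.5 kHz, 4 kHz, 10.5 kHz, 11.5 kHz} → 4.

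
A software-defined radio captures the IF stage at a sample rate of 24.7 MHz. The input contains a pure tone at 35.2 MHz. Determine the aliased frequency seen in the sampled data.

35.2 MHz mod fs = 10.5 MHz.
10.5 MHz ≤ fs/2 = 12.35 MHz, appears at 10.5 MHz.

10.5 MHz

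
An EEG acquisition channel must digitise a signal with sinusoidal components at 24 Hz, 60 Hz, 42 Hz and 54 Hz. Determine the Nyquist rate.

Highest-frequency component: 60 Hz.
Nyquist rate = 2 × 60 Hz = 120 Hz.

120 Hz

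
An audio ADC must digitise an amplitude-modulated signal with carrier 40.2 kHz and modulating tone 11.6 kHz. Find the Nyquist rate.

AM sidebands sit at fc ± fm = 28.6 kHz and 51.8 kHz.
Highest-frequency component: 51.8 kHz.
Nyquist rate = 2 × 51.8 kHz = 103.6 kHz.

103.6 kHz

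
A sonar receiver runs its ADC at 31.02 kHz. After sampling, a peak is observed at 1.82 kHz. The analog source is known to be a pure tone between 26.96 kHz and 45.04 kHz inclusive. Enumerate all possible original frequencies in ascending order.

Frequencies that alias to 1.82 kHz are k·fs ± 1.82 kHz for integer k ≥ 0.
k=0: 1.82 kHz.
k=1: 29.2 kHz, 32.84 kHz.
k=2: 60.22 kHz, 63.86 kHz.
Within [26.96 kHz, 45.04 kHz]: 29.2 kHz, 32.84 kHz.

29.2 kHz, 32.84 kHz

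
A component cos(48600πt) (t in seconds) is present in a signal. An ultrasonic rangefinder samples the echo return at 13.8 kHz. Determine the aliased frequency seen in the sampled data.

3.3 kHz

ω = 48600π rad/s → f = ω/(2π) = 24300 Hz = 24.3 kHz.
24.3 kHz mod fs = 10.5 kHz.
10.5 kHz > fs/2 = 6.9 kHz, folds to fs − 10.5 kHz = 3.3 kHz.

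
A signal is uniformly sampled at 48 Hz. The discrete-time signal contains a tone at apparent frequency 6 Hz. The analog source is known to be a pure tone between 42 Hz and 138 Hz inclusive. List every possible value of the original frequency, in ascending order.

Frequencies that alias to 6 Hz are k·fs ± 6 Hz for integer k ≥ 0.
k=0: 6 Hz.
k=1: 42 Hz, 54 Hz.
k=2: 90 Hz, 102 Hz.
k=3: 138 Hz, 150 Hz.
k=4: 186 Hz, 198 Hz.
Within [42 Hz, 138 Hz]: 42 Hz, 54 Hz, 90 Hz, 102 Hz, 138 Hz.

42 Hz, 54 Hz, 90 Hz, 102 Hz, 138 Hz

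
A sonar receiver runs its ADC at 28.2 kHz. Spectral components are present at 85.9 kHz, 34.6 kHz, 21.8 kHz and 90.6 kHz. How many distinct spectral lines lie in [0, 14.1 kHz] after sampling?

fs/2 = 14.1 kHz.
85.9 kHz mod fs = 1.3 kHz.
1.3 kHz ≤ fs/2 = 14.1 kHz, appears at 1.3 kHz.
34.6 kHz mod fs = 6.4 kHz.
6.4 kHz ≤ fs/2 = 14.1 kHz, appears at 6.4 kHz.
21.8 kHz > fs/2 = 14.1 kHz, folds to fs − 21.8 kHz = 6.4 kHz.
90.6 kHz mod fs = 6 kHz.
6 kHz ≤ fs/2 = 14.1 kHz, appears at 6 kHz.
Distinct values: {1.3 kHz, 6 kHz, 6.4 kHz} → 3.

3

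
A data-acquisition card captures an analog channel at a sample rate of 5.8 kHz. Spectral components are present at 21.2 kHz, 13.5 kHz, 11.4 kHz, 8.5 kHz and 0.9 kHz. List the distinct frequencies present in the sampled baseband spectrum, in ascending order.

fs/2 = 2.9 kHz.
21.2 kHz mod fs = 3.8 kHz.
3.8 kHz > fs/2 = 2.9 kHz, folds to fs − 3.8 kHz = 2 kHz.
13.5 kHz mod fs = 1.9 kHz.
1.9 kHz ≤ fs/2 = 2.9 kHz, appears at 1.9 kHz.
11.4 kHz mod fs = 5.6 kHz.
5.6 kHz > fs/2 = 2.9 kHz, folds to fs − 5.6 kHz = 0.2 kHz.
8.5 kHz mod fs = 2.7 kHz.
2.7 kHz ≤ fs/2 = 2.9 kHz, appears at 2.7 kHz.
0.9 kHz ≤ fs/2 = 2.9 kHz, passes unchanged.
Distinct values: {0.2 kHz, 0.9 kHz, 1.9 kHz, 2 kHz, 2.7 kHz}.

0.2 kHz, 0.9 kHz, 1.9 kHz, 2 kHz, 2.7 kHz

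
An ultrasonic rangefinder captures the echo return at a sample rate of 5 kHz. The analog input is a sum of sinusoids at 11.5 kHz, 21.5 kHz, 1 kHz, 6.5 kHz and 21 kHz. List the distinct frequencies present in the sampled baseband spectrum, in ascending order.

1 kHz, 1.5 kHz

fs/2 = 2.5 kHz.
11.5 kHz mod fs = 1.5 kHz.
1.5 kHz ≤ fs/2 = 2.5 kHz, appears at 1.5 kHz.
21.5 kHz mod fs = 1.5 kHz.
1.5 kHz ≤ fs/2 = 2.5 kHz, appears at 1.5 kHz.
1 kHz ≤ fs/2 = 2.5 kHz, passes unchanged.
6.5 kHz mod fs = 1.5 kHz.
1.5 kHz ≤ fs/2 = 2.5 kHz, appears at 1.5 kHz.
21 kHz mod fs = 1 kHz.
1 kHz ≤ fs/2 = 2.5 kHz, appears at 1 kHz.
Distinct values: {1 kHz, 1.5 kHz}.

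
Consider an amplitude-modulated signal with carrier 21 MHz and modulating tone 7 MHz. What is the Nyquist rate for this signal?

AM sidebands sit at fc ± fm = 14 MHz and 28 MHz.
Highest-frequency component: 28 MHz.
Nyquist rate = 2 × 28 MHz = 56 MHz.

56 MHz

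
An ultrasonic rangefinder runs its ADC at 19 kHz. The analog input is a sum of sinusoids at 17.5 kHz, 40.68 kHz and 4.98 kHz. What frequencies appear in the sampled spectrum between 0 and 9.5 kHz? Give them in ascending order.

fs/2 = 9.5 kHz.
17.5 kHz > fs/2 = 9.5 kHz, folds to fs − 17.5 kHz = 1.5 kHz.
40.68 kHz mod fs = 2.68 kHz.
2.68 kHz ≤ fs/2 = 9.5 kHz, appears at 2.68 kHz.
4.98 kHz ≤ fs/2 = 9.5 kHz, passes unchanged.
Distinct values: {1.5 kHz, 2.68 kHz, 4.98 kHz}.

1.5 kHz, 2.68 kHz, 4.98 kHz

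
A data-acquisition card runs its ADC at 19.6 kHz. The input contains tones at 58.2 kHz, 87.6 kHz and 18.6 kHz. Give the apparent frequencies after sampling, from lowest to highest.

0.6 kHz, 1 kHz, 9.2 kHz

fs/2 = 9.8 kHz.
58.2 kHz mod fs = 19 kHz.
19 kHz > fs/2 = 9.8 kHz, folds to fs − 19 kHz = 0.6 kHz.
87.6 kHz mod fs = 9.2 kHz.
9.2 kHz ≤ fs/2 = 9.8 kHz, appears at 9.2 kHz.
18.6 kHz > fs/2 = 9.8 kHz, folds to fs − 18.6 kHz = 1 kHz.
Distinct values: {0.6 kHz, 1 kHz, 9.2 kHz}.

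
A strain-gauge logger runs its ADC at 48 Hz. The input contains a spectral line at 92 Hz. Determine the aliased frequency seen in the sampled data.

92 Hz mod fs = 44 Hz.
44 Hz > fs/2 = 24 Hz, folds to fs − 44 Hz = 4 Hz.

4 Hz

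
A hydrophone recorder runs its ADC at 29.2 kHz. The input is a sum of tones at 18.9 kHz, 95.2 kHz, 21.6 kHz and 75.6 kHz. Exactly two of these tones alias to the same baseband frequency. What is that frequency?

7.6 kHz

fs/2 = 14.6 kHz.
18.9 kHz > fs/2 = 14.6 kHz, folds to fs − 18.9 kHz = 10.3 kHz.
95.2 kHz mod fs = 7.6 kHz.
7.6 kHz ≤ fs/2 = 14.6 kHz, appears at 7.6 kHz.
21.6 kHz > fs/2 = 14.6 kHz, folds to fs − 21.6 kHz = 7.6 kHz.
75.6 kHz mod fs = 17.2 kHz.
17.2 kHz > fs/2 = 14.6 kHz, folds to fs − 17.2 kHz = 12 kHz.
21.6 kHz and 95.2 kHz both map to 7.6 kHz.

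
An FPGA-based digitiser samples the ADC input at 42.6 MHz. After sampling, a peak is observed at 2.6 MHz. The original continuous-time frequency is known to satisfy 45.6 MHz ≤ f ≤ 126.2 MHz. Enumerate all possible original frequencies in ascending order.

82.6 MHz, 87.8 MHz, 125.2 MHz

Frequencies that alias to 2.6 MHz are k·fs ± 2.6 MHz for integer k ≥ 0.
k=0: 2.6 MHz.
k=1: 40 MHz, 45.2 MHz.
k=2: 82.6 MHz, 87.8 MHz.
k=3: 125.2 MHz, 130.4 MHz.
k=4: 167.8 MHz, 173 MHz.
Within [45.6 MHz, 126.2 MHz]: 82.6 MHz, 87.8 MHz, 125.2 MHz.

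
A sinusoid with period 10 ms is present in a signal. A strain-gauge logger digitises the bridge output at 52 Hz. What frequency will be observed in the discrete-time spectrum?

4 Hz

T = 10 ms → f = 1/T = 100 Hz.
100 Hz mod fs = 48 Hz.
48 Hz > fs/2 = 26 Hz, folds to fs − 48 Hz = 4 Hz.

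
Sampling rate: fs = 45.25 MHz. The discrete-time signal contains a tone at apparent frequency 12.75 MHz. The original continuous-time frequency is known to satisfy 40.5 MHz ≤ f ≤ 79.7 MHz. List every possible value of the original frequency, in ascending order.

Frequencies that alias to 12.75 MHz are k·fs ± 12.75 MHz for integer k ≥ 0.
k=0: 12.75 MHz.
k=1: 32.5 MHz, 58 MHz.
k=2: 77.75 MHz, 103.25 MHz.
k=3: 123 MHz, 148.5 MHz.
Within [40.5 MHz, 79.7 MHz]: 58 MHz, 77.75 MHz.

58 MHz, 77.75 MHz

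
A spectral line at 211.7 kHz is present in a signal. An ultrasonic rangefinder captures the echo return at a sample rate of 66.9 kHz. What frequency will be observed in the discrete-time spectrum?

11 kHz

211.7 kHz mod fs = 11 kHz.
11 kHz ≤ fs/2 = 33.45 kHz, appears at 11 kHz.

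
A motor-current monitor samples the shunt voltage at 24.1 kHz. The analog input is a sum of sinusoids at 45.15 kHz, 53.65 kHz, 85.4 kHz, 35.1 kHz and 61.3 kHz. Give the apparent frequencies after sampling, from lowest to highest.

3.05 kHz, 5.45 kHz, 11 kHz

fs/2 = 12.05 kHz.
45.15 kHz mod fs = 21.05 kHz.
21.05 kHz > fs/2 = 12.05 kHz, folds to fs − 21.05 kHz = 3.05 kHz.
53.65 kHz mod fs = 5.45 kHz.
5.45 kHz ≤ fs/2 = 12.05 kHz, appears at 5.45 kHz.
85.4 kHz mod fs = 13.1 kHz.
13.1 kHz > fs/2 = 12.05 kHz, folds to fs − 13.1 kHz = 11 kHz.
35.1 kHz mod fs = 11 kHz.
11 kHz ≤ fs/2 = 12.05 kHz, appears at 11 kHz.
61.3 kHz mod fs = 13.1 kHz.
13.1 kHz > fs/2 = 12.05 kHz, folds to fs − 13.1 kHz = 11 kHz.
Distinct values: {3.05 kHz, 5.45 kHz, 11 kHz}.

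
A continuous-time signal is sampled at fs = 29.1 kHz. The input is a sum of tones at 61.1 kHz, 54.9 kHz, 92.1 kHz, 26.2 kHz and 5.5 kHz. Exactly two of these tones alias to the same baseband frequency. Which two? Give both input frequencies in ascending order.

fs/2 = 14.55 kHz.
61.1 kHz mod fs = 2.9 kHz.
2.9 kHz ≤ fs/2 = 14.55 kHz, appears at 2.9 kHz.
54.9 kHz mod fs = 25.8 kHz.
25.8 kHz > fs/2 = 14.55 kHz, folds to fs − 25.8 kHz = 3.3 kHz.
92.1 kHz mod fs = 4.8 kHz.
4.8 kHz ≤ fs/2 = 14.55 kHz, appears at 4.8 kHz.
26.2 kHz > fs/2 = 14.55 kHz, folds to fs − 26.2 kHz = 2.9 kHz.
5.5 kHz ≤ fs/2 = 14.55 kHz, passes unchanged.
26.2 kHz and 61.1 kHz both map to 2.9 kHz.

26.2 kHz, 61.1 kHz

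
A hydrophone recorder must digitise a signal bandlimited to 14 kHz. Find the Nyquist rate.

28 kHz

Nyquist rate = 2 × 14 kHz = 28 kHz.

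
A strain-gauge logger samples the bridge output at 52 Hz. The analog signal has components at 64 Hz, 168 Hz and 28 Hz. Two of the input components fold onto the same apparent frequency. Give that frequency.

fs/2 = 26 Hz.
64 Hz mod fs = 12 Hz.
12 Hz ≤ fs/2 = 26 Hz, appears at 12 Hz.
168 Hz mod fs = 12 Hz.
12 Hz ≤ fs/2 = 26 Hz, appears at 12 Hz.
28 Hz > fs/2 = 26 Hz, folds to fs − 28 Hz = 24 Hz.
64 Hz and 168 Hz both map to 12 Hz.

12 Hz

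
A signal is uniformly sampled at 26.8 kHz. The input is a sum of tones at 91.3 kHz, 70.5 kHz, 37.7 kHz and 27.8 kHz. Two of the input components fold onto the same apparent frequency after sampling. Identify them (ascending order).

37.7 kHz, 91.3 kHz

fs/2 = 13.4 kHz.
91.3 kHz mod fs = 10.9 kHz.
10.9 kHz ≤ fs/2 = 13.4 kHz, appears at 10.9 kHz.
70.5 kHz mod fs = 16.9 kHz.
16.9 kHz > fs/2 = 13.4 kHz, folds to fs − 16.9 kHz = 9.9 kHz.
37.7 kHz mod fs = 10.9 kHz.
10.9 kHz ≤ fs/2 = 13.4 kHz, appears at 10.9 kHz.
27.8 kHz mod fs = 1 kHz.
1 kHz ≤ fs/2 = 13.4 kHz, appears at 1 kHz.
37.7 kHz and 91.3 kHz both map to 10.9 kHz.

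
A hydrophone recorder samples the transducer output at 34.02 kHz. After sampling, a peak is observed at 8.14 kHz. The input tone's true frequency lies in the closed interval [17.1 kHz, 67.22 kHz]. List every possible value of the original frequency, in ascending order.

25.88 kHz, 42.16 kHz, 59.9 kHz

Frequencies that alias to 8.14 kHz are k·fs ± 8.14 kHz for integer k ≥ 0.
k=0: 8.14 kHz.
k=1: 25.88 kHz, 42.16 kHz.
k=2: 59.9 kHz, 76.18 kHz.
k=3: 93.92 kHz, 110.2 kHz.
Within [17.1 kHz, 67.22 kHz]: 25.88 kHz, 42.16 kHz, 59.9 kHz.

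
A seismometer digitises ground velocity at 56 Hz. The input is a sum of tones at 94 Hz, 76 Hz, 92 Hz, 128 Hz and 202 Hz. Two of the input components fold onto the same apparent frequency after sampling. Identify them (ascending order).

76 Hz, 92 Hz

fs/2 = 28 Hz.
94 Hz mod fs = 38 Hz.
38 Hz > fs/2 = 28 Hz, folds to fs − 38 Hz = 18 Hz.
76 Hz mod fs = 20 Hz.
20 Hz ≤ fs/2 = 28 Hz, appears at 20 Hz.
92 Hz mod fs = 36 Hz.
36 Hz > fs/2 = 28 Hz, folds to fs − 36 Hz = 20 Hz.
128 Hz mod fs = 16 Hz.
16 Hz ≤ fs/2 = 28 Hz, appears at 16 Hz.
202 Hz mod fs = 34 Hz.
34 Hz > fs/2 = 28 Hz, folds to fs − 34 Hz = 22 Hz.
76 Hz and 92 Hz both map to 20 Hz.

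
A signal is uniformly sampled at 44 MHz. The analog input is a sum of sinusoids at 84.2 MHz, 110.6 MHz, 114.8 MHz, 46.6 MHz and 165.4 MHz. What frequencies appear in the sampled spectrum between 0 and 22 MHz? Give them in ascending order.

2.6 MHz, 3.8 MHz, 10.6 MHz, 17.2 MHz, 21.4 MHz

fs/2 = 22 MHz.
84.2 MHz mod fs = 40.2 MHz.
40.2 MHz > fs/2 = 22 MHz, folds to fs − 40.2 MHz = 3.8 MHz.
110.6 MHz mod fs = 22.6 MHz.
22.6 MHz > fs/2 = 22 MHz, folds to fs − 22.6 MHz = 21.4 MHz.
114.8 MHz mod fs = 26.8 MHz.
26.8 MHz > fs/2 = 22 MHz, folds to fs − 26.8 MHz = 17.2 MHz.
46.6 MHz mod fs = 2.6 MHz.
2.6 MHz ≤ fs/2 = 22 MHz, appears at 2.6 MHz.
165.4 MHz mod fs = 33.4 MHz.
33.4 MHz > fs/2 = 22 MHz, folds to fs − 33.4 MHz = 10.6 MHz.
Distinct values: {2.6 MHz, 3.8 MHz, 10.6 MHz, 17.2 MHz, 21.4 MHz}.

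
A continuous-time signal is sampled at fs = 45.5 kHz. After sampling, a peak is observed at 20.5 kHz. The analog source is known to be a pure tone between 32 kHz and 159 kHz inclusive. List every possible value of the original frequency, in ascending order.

Frequencies that alias to 20.5 kHz are k·fs ± 20.5 kHz for integer k ≥ 0.
k=0: 20.5 kHz.
k=1: 25 kHz, 66 kHz.
k=2: 70.5 kHz, 111.5 kHz.
k=3: 116 kHz, 157 kHz.
k=4: 161.5 kHz, 202.5 kHz.
Within [32 kHz, 159 kHz]: 66 kHz, 70.5 kHz, 111.5 kHz, 116 kHz, 157 kHz.

66 kHz, 70.5 kHz, 111.5 kHz, 116 kHz, 157 kHz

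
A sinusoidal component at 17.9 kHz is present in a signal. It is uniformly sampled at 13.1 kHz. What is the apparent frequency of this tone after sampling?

4.8 kHz

17.9 kHz mod fs = 4.8 kHz.
4.8 kHz ≤ fs/2 = 6.55 kHz, appears at 4.8 kHz.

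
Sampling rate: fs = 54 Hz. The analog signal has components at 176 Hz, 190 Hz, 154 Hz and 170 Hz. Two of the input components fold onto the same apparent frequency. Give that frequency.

8 Hz

fs/2 = 27 Hz.
176 Hz mod fs = 14 Hz.
14 Hz ≤ fs/2 = 27 Hz, appears at 14 Hz.
190 Hz mod fs = 28 Hz.
28 Hz > fs/2 = 27 Hz, folds to fs − 28 Hz = 26 Hz.
154 Hz mod fs = 46 Hz.
46 Hz > fs/2 = 27 Hz, folds to fs − 46 Hz = 8 Hz.
170 Hz mod fs = 8 Hz.
8 Hz ≤ fs/2 = 27 Hz, appears at 8 Hz.
154 Hz and 170 Hz both map to 8 Hz.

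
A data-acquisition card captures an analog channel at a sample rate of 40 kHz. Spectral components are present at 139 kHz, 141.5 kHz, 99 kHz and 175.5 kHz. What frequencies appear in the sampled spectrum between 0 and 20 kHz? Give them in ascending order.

15.5 kHz, 18.5 kHz, 19 kHz

fs/2 = 20 kHz.
139 kHz mod fs = 19 kHz.
19 kHz ≤ fs/2 = 20 kHz, appears at 19 kHz.
141.5 kHz mod fs = 21.5 kHz.
21.5 kHz > fs/2 = 20 kHz, folds to fs − 21.5 kHz = 18.5 kHz.
99 kHz mod fs = 19 kHz.
19 kHz ≤ fs/2 = 20 kHz, appears at 19 kHz.
175.5 kHz mod fs = 15.5 kHz.
15.5 kHz ≤ fs/2 = 20 kHz, appears at 15.5 kHz.
Distinct values: {15.5 kHz, 18.5 kHz, 19 kHz}.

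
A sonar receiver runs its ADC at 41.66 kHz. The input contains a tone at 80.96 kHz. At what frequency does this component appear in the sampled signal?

80.96 kHz mod fs = 39.3 kHz.
39.3 kHz > fs/2 = 20.83 kHz, folds to fs − 39.3 kHz = 2.36 kHz.

2.36 kHz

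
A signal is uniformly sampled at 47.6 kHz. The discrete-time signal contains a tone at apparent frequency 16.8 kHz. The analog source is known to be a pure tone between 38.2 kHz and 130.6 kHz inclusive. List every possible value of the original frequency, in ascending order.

64.4 kHz, 78.4 kHz, 112 kHz, 126 kHz

Frequencies that alias to 16.8 kHz are k·fs ± 16.8 kHz for integer k ≥ 0.
k=0: 16.8 kHz.
k=1: 30.8 kHz, 64.4 kHz.
k=2: 78.4 kHz, 112 kHz.
k=3: 126 kHz, 159.6 kHz.
k=4: 173.6 kHz, 207.2 kHz.
Within [38.2 kHz, 130.6 kHz]: 64.4 kHz, 78.4 kHz, 112 kHz, 126 kHz.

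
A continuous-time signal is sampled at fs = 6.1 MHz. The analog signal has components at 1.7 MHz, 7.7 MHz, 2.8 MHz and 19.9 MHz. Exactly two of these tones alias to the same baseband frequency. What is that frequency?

1.6 MHz

fs/2 = 3.05 MHz.
1.7 MHz ≤ fs/2 = 3.05 MHz, passes unchanged.
7.7 MHz mod fs = 1.6 MHz.
1.6 MHz ≤ fs/2 = 3.05 MHz, appears at 1.6 MHz.
2.8 MHz ≤ fs/2 = 3.05 MHz, passes unchanged.
19.9 MHz mod fs = 1.6 MHz.
1.6 MHz ≤ fs/2 = 3.05 MHz, appears at 1.6 MHz.
7.7 MHz and 19.9 MHz both map to 1.6 MHz.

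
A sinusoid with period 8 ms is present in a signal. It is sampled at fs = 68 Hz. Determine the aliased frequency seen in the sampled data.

T = 8 ms → f = 1/T = 125 Hz.
125 Hz mod fs = 57 Hz.
57 Hz > fs/2 = 34 Hz, folds to fs − 57 Hz = 11 Hz.

11 Hz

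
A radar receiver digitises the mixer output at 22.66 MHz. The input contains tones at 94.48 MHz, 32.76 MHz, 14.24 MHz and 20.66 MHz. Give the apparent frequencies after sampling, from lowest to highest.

fs/2 = 11.33 MHz.
94.48 MHz mod fs = 3.84 MHz.
3.84 MHz ≤ fs/2 = 11.33 MHz, appears at 3.84 MHz.
32.76 MHz mod fs = 10.1 MHz.
10.1 MHz ≤ fs/2 = 11.33 MHz, appears at 10.1 MHz.
14.24 MHz > fs/2 = 11.33 MHz, folds to fs − 14.24 MHz = 8.42 MHz.
20.66 MHz > fs/2 = 11.33 MHz, folds to fs − 20.66 MHz = 2 MHz.
Distinct values: {2 MHz, 3.84 MHz, 8.42 MHz, 10.1 MHz}.

2 MHz, 3.84 MHz, 8.42 MHz, 10.1 MHz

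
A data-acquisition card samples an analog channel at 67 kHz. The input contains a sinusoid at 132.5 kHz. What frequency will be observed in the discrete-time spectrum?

132.5 kHz mod fs = 65.5 kHz.
65.5 kHz > fs/2 = 33.5 kHz, folds to fs − 65.5 kHz = 1.5 kHz.

1.5 kHz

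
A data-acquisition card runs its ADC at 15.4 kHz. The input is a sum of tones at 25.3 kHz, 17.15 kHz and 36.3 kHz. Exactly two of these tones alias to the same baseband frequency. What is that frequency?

5.5 kHz

fs/2 = 7.7 kHz.
25.3 kHz mod fs = 9.9 kHz.
9.9 kHz > fs/2 = 7.7 kHz, folds to fs − 9.9 kHz = 5.5 kHz.
17.15 kHz mod fs = 1.75 kHz.
1.75 kHz ≤ fs/2 = 7.7 kHz, appears at 1.75 kHz.
36.3 kHz mod fs = 5.5 kHz.
5.5 kHz ≤ fs/2 = 7.7 kHz, appears at 5.5 kHz.
25.3 kHz and 36.3 kHz both map to 5.5 kHz.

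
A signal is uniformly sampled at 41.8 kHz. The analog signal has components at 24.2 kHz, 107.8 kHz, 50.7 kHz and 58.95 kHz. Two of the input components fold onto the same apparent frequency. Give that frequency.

17.6 kHz

fs/2 = 20.9 kHz.
24.2 kHz > fs/2 = 20.9 kHz, folds to fs − 24.2 kHz = 17.6 kHz.
107.8 kHz mod fs = 24.2 kHz.
24.2 kHz > fs/2 = 20.9 kHz, folds to fs − 24.2 kHz = 17.6 kHz.
50.7 kHz mod fs = 8.9 kHz.
8.9 kHz ≤ fs/2 = 20.9 kHz, appears at 8.9 kHz.
58.95 kHz mod fs = 17.15 kHz.
17.15 kHz ≤ fs/2 = 20.9 kHz, appears at 17.15 kHz.
24.2 kHz and 107.8 kHz both map to 17.6 kHz.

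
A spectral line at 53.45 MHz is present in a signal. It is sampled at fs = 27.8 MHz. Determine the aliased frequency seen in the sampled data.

53.45 MHz mod fs = 25.65 MHz.
25.65 MHz > fs/2 = 13.9 MHz, folds to fs − 25.65 MHz = 2.15 MHz.

2.15 MHz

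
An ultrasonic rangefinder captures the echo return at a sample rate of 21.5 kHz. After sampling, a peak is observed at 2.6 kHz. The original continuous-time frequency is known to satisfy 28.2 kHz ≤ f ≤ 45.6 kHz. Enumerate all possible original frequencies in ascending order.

Frequencies that alias to 2.6 kHz are k·fs ± 2.6 kHz for integer k ≥ 0.
k=0: 2.6 kHz.
k=1: 18.9 kHz, 24.1 kHz.
k=2: 40.4 kHz, 45.6 kHz.
k=3: 61.9 kHz, 67.1 kHz.
Within [28.2 kHz, 45.6 kHz]: 40.4 kHz, 45.6 kHz.

40.4 kHz, 45.6 kHz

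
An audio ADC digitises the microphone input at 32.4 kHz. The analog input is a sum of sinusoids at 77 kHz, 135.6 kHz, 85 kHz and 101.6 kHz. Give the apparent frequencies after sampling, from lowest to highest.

fs/2 = 16.2 kHz.
77 kHz mod fs = 12.2 kHz.
12.2 kHz ≤ fs/2 = 16.2 kHz, appears at 12.2 kHz.
135.6 kHz mod fs = 6 kHz.
6 kHz ≤ fs/2 = 16.2 kHz, appears at 6 kHz.
85 kHz mod fs = 20.2 kHz.
20.2 kHz > fs/2 = 16.2 kHz, folds to fs − 20.2 kHz = 12.2 kHz.
101.6 kHz mod fs = 4.4 kHz.
4.4 kHz ≤ fs/2 = 16.2 kHz, appears at 4.4 kHz.
Distinct values: {4.4 kHz, 6 kHz, 12.2 kHz}.

4.4 kHz, 6 kHz, 12.2 kHz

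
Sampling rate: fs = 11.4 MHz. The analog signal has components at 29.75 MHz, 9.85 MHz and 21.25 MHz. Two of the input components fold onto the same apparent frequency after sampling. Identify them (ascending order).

9.85 MHz, 21.25 MHz

fs/2 = 5.7 MHz.
29.75 MHz mod fs = 6.95 MHz.
6.95 MHz > fs/2 = 5.7 MHz, folds to fs − 6.95 MHz = 4.45 MHz.
9.85 MHz > fs/2 = 5.7 MHz, folds to fs − 9.85 MHz = 1.55 MHz.
21.25 MHz mod fs = 9.85 MHz.
9.85 MHz > fs/2 = 5.7 MHz, folds to fs − 9.85 MHz = 1.55 MHz.
9.85 MHz and 21.25 MHz both map to 1.55 MHz.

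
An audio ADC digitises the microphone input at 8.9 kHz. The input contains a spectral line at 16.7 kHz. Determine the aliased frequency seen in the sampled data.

16.7 kHz mod fs = 7.8 kHz.
7.8 kHz > fs/2 = 4.45 kHz, folds to fs − 7.8 kHz = 1.1 kHz.

1.1 kHz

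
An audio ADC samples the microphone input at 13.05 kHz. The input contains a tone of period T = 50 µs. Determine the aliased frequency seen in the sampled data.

6.1 kHz

T = 50 µs → f = 1/T = 20 kHz.
20 kHz mod fs = 6.95 kHz.
6.95 kHz > fs/2 = 6.525 kHz, folds to fs − 6.95 kHz = 6.1 kHz.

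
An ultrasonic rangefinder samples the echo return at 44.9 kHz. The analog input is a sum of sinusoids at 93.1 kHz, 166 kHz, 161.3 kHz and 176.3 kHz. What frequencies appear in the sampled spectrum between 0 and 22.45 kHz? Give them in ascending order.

3.3 kHz, 13.6 kHz, 18.3 kHz

fs/2 = 22.45 kHz.
93.1 kHz mod fs = 3.3 kHz.
3.3 kHz ≤ fs/2 = 22.45 kHz, appears at 3.3 kHz.
166 kHz mod fs = 31.3 kHz.
31.3 kHz > fs/2 = 22.45 kHz, folds to fs − 31.3 kHz = 13.6 kHz.
161.3 kHz mod fs = 26.6 kHz.
26.6 kHz > fs/2 = 22.45 kHz, folds to fs − 26.6 kHz = 18.3 kHz.
176.3 kHz mod fs = 41.6 kHz.
41.6 kHz > fs/2 = 22.45 kHz, folds to fs − 41.6 kHz = 3.3 kHz.
Distinct values: {3.3 kHz, 13.6 kHz, 18.3 kHz}.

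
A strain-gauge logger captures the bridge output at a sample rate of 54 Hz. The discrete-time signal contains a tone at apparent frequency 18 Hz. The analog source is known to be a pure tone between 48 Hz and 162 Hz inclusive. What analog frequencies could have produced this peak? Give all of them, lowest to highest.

Frequencies that alias to 18 Hz are k·fs ± 18 Hz for integer k ≥ 0.
k=0: 18 Hz.
k=1: 36 Hz, 72 Hz.
k=2: 90 Hz, 126 Hz.
k=3: 144 Hz, 180 Hz.
k=4: 198 Hz, 234 Hz.
Within [48 Hz, 162 Hz]: 72 Hz, 90 Hz, 126 Hz, 144 Hz.

72 Hz, 90 Hz, 126 Hz, 144 Hz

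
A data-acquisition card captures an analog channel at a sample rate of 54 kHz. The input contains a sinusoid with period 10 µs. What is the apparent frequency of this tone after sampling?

8 kHz

T = 10 µs → f = 1/T = 100 kHz.
100 kHz mod fs = 46 kHz.
46 kHz > fs/2 = 27 kHz, folds to fs − 46 kHz = 8 kHz.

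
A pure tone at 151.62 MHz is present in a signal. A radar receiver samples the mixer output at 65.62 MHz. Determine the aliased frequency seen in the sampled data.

20.38 MHz

151.62 MHz mod fs = 20.38 MHz.
20.38 MHz ≤ fs/2 = 32.81 MHz, appears at 20.38 MHz.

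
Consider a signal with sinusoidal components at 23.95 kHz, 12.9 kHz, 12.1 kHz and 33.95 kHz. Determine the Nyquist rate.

Highest-frequency component: 33.95 kHz.
Nyquist rate = 2 × 33.95 kHz = 67.9 kHz.

67.9 kHz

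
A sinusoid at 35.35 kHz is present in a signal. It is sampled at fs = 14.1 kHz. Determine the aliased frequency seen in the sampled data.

35.35 kHz mod fs = 7.15 kHz.
7.15 kHz > fs/2 = 7.05 kHz, folds to fs − 7.15 kHz = 6.95 kHz.

6.95 kHz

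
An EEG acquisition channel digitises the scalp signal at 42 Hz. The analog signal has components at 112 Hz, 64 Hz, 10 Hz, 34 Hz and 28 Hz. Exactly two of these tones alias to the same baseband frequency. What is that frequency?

fs/2 = 21 Hz.
112 Hz mod fs = 28 Hz.
28 Hz > fs/2 = 21 Hz, folds to fs − 28 Hz = 14 Hz.
64 Hz mod fs = 22 Hz.
22 Hz > fs/2 = 21 Hz, folds to fs − 22 Hz = 20 Hz.
10 Hz ≤ fs/2 = 21 Hz, passes unchanged.
34 Hz > fs/2 = 21 Hz, folds to fs − 34 Hz = 8 Hz.
28 Hz > fs/2 = 21 Hz, folds to fs − 28 Hz = 14 Hz.
28 Hz and 112 Hz both map to 14 Hz.

14 Hz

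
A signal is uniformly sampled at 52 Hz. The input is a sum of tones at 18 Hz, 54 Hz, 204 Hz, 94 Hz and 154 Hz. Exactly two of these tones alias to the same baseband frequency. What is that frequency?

fs/2 = 26 Hz.
18 Hz ≤ fs/2 = 26 Hz, passes unchanged.
54 Hz mod fs = 2 Hz.
2 Hz ≤ fs/2 = 26 Hz, appears at 2 Hz.
204 Hz mod fs = 48 Hz.
48 Hz > fs/2 = 26 Hz, folds to fs − 48 Hz = 4 Hz.
94 Hz mod fs = 42 Hz.
42 Hz > fs/2 = 26 Hz, folds to fs − 42 Hz = 10 Hz.
154 Hz mod fs = 50 Hz.
50 Hz > fs/2 = 26 Hz, folds to fs − 50 Hz = 2 Hz.
54 Hz and 154 Hz both map to 2 Hz.

2 Hz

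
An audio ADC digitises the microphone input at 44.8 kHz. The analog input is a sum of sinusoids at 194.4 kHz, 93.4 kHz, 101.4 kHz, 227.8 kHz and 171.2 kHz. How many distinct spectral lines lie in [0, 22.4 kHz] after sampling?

fs/2 = 22.4 kHz.
194.4 kHz mod fs = 15.2 kHz.
15.2 kHz ≤ fs/2 = 22.4 kHz, appears at 15.2 kHz.
93.4 kHz mod fs = 3.8 kHz.
3.8 kHz ≤ fs/2 = 22.4 kHz, appears at 3.8 kHz.
101.4 kHz mod fs = 11.8 kHz.
11.8 kHz ≤ fs/2 = 22.4 kHz, appears at 11.8 kHz.
227.8 kHz mod fs = 3.8 kHz.
3.8 kHz ≤ fs/2 = 22.4 kHz, appears at 3.8 kHz.
171.2 kHz mod fs = 36.8 kHz.
36.8 kHz > fs/2 = 22.4 kHz, folds to fs − 36.8 kHz = 8 kHz.
Distinct values: {3.8 kHz, 8 kHz, 11.8 kHz, 15.2 kHz} → 4.

4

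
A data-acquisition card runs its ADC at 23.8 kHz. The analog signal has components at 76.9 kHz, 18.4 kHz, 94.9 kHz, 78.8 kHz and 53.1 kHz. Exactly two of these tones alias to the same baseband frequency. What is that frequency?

fs/2 = 11.9 kHz.
76.9 kHz mod fs = 5.5 kHz.
5.5 kHz ≤ fs/2 = 11.9 kHz, appears at 5.5 kHz.
18.4 kHz > fs/2 = 11.9 kHz, folds to fs − 18.4 kHz = 5.4 kHz.
94.9 kHz mod fs = 23.5 kHz.
23.5 kHz > fs/2 = 11.9 kHz, folds to fs − 23.5 kHz = 0.3 kHz.
78.8 kHz mod fs = 7.4 kHz.
7.4 kHz ≤ fs/2 = 11.9 kHz, appears at 7.4 kHz.
53.1 kHz mod fs = 5.5 kHz.
5.5 kHz ≤ fs/2 = 11.9 kHz, appears at 5.5 kHz.
53.1 kHz and 76.9 kHz both map to 5.5 kHz.

5.5 kHz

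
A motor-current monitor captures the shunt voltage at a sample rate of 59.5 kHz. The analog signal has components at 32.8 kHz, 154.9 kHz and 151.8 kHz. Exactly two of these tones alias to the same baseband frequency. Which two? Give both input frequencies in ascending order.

32.8 kHz, 151.8 kHz

fs/2 = 29.75 kHz.
32.8 kHz > fs/2 = 29.75 kHz, folds to fs − 32.8 kHz = 26.7 kHz.
154.9 kHz mod fs = 35.9 kHz.
35.9 kHz > fs/2 = 29.75 kHz, folds to fs − 35.9 kHz = 23.6 kHz.
151.8 kHz mod fs = 32.8 kHz.
32.8 kHz > fs/2 = 29.75 kHz, folds to fs − 32.8 kHz = 26.7 kHz.
32.8 kHz and 151.8 kHz both map to 26.7 kHz.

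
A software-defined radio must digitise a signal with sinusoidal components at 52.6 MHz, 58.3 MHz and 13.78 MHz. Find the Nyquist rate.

Highest-frequency component: 58.3 MHz.
Nyquist rate = 2 × 58.3 MHz = 116.6 MHz.

116.6 MHz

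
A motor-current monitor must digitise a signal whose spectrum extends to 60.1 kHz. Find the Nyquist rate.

Nyquist rate = 2 × 60.1 kHz = 120.2 kHz.

120.2 kHz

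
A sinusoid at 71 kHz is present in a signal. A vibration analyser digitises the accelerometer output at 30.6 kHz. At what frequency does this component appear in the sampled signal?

71 kHz mod fs = 9.8 kHz.
9.8 kHz ≤ fs/2 = 15.3 kHz, appears at 9.8 kHz.

9.8 kHz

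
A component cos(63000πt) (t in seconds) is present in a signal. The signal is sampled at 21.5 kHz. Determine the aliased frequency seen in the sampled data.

10 kHz

ω = 63000π rad/s → f = ω/(2π) = 31500 Hz = 31.5 kHz.
31.5 kHz mod fs = 10 kHz.
10 kHz ≤ fs/2 = 10.75 kHz, appears at 10 kHz.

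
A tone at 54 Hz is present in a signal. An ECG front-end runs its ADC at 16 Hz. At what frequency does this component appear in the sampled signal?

6 Hz

54 Hz mod fs = 6 Hz.
6 Hz ≤ fs/2 = 8 Hz, appears at 6 Hz.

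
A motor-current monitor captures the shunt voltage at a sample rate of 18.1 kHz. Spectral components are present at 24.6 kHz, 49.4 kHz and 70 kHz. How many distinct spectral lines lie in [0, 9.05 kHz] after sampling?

3

fs/2 = 9.05 kHz.
24.6 kHz mod fs = 6.5 kHz.
6.5 kHz ≤ fs/2 = 9.05 kHz, appears at 6.5 kHz.
49.4 kHz mod fs = 13.2 kHz.
13.2 kHz > fs/2 = 9.05 kHz, folds to fs − 13.2 kHz = 4.9 kHz.
70 kHz mod fs = 15.7 kHz.
15.7 kHz > fs/2 = 9.05 kHz, folds to fs − 15.7 kHz = 2.4 kHz.
Distinct values: {2.4 kHz, 4.9 kHz, 6.5 kHz} → 3.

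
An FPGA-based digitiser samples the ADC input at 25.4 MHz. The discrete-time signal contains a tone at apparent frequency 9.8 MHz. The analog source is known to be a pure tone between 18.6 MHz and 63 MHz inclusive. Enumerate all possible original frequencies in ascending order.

35.2 MHz, 41 MHz, 60.6 MHz

Frequencies that alias to 9.8 MHz are k·fs ± 9.8 MHz for integer k ≥ 0.
k=0: 9.8 MHz.
k=1: 15.6 MHz, 35.2 MHz.
k=2: 41 MHz, 60.6 MHz.
k=3: 66.4 MHz, 86 MHz.
Within [18.6 MHz, 63 MHz]: 35.2 MHz, 41 MHz, 60.6 MHz.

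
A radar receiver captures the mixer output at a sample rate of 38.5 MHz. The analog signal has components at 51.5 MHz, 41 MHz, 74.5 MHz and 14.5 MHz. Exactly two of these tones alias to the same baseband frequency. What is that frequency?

fs/2 = 19.25 MHz.
51.5 MHz mod fs = 13 MHz.
13 MHz ≤ fs/2 = 19.25 MHz, appears at 13 MHz.
41 MHz mod fs = 2.5 MHz.
2.5 MHz ≤ fs/2 = 19.25 MHz, appears at 2.5 MHz.
74.5 MHz mod fs = 36 MHz.
36 MHz > fs/2 = 19.25 MHz, folds to fs − 36 MHz = 2.5 MHz.
14.5 MHz ≤ fs/2 = 19.25 MHz, passes unchanged.
41 MHz and 74.5 MHz both map to 2.5 MHz.

2.5 MHz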